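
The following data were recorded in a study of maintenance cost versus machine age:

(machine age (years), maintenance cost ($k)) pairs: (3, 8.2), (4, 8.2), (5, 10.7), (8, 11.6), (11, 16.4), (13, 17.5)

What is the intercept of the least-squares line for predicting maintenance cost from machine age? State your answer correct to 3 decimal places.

4.959

n = 6, Σx = 44, Σy = 72.6, Σxy = 611.6, Σx² = 404
Sxx = Σx² − (Σx)²/n = 404 − 322.666667 = 81.333333
Sxy = Σxy − (Σx)(Σy)/n = 611.6 − 532.4 = 79.2
b = Sxy/Sxx = 79.2/81.333333 = 0.973770
a = ȳ − b·x̄ = 12.1 − 0.973770·7.333333 = 4.959016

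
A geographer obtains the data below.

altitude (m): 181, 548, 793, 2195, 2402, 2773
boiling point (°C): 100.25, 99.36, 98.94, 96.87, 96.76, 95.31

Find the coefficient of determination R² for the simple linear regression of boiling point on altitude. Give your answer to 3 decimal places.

n = 6, Σx = 8892, Σy = 587.49, Σxy = 860395.75, Σx² = 19239072, Σy² = 57541.8863
Sxx = Σx² − (Σx)²/n = 19239072 − 13177944 = 6061128
Sxy = Σxy − (Σx)(Σy)/n = 860395.75 − 870660.18 = -10264.43
Syy = Σy² − (Σy)²/n = 57541.8863 − 57524.08335 = 17.80295
R² = Sxy²/(Sxx·Syy) = (-10264.43)²/(6061128·17.80295) = 0.976392

0.976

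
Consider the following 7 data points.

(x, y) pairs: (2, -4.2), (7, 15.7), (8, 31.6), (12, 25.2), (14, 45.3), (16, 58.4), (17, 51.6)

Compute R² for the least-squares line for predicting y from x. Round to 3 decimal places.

0.894

n = 7, Σx = 76, Σy = 223.6, Σxy = 3102.5, Σx² = 1002, Σy² = 10022.94
Sxx = Σx² − (Σx)²/n = 1002 − 825.142857 = 176.857143
Sxy = Σxy − (Σx)(Σy)/n = 3102.5 − 2427.657143 = 674.842857
Syy = Σy² − (Σy)²/n = 10022.94 − 7142.422857 = 2880.517143
R² = Sxy²/(Sxx·Syy) = (674.842857)²/(176.857143·2880.517143) = 0.893948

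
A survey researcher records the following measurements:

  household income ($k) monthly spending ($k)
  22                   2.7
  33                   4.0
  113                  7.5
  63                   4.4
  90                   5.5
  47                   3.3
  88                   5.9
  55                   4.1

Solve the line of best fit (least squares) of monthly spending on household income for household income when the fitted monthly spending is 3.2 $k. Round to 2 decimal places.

n = 8, Σx = 511, Σy = 37.4, Σxy = 2710.9, Σx² = 39389
Sxx = Σx² − (Σx)²/n = 39389 − 32640.125 = 6748.875
Sxy = Σxy − (Σx)(Σy)/n = 2710.9 − 2388.925 = 321.975
b = Sxy/Sxx = 321.975/6748.875 = 0.047708
a = ȳ − b·x̄ = 4.675 − 0.047708·63.875 = 1.627655
Set a + b·x = 3.2: x = (3.2 − 1.627655) / 0.047708 = 32.957722

32.96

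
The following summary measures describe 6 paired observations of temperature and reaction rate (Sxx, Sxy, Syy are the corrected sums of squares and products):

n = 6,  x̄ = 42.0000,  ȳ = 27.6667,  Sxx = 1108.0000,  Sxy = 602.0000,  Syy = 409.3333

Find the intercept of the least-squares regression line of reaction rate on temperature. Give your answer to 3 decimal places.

b = Sxy/Sxx = 602/1108 = 0.543321
a = ȳ − b·x̄ = 27.6667 − 0.543321·42 = 4.847205

4.847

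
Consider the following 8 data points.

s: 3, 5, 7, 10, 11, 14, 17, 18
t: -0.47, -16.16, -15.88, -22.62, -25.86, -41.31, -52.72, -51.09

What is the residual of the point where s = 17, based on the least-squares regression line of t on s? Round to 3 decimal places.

-3.321

n = 8, Σx = 85, Σy = -226.11, Σxy = -3098.23, Σx² = 1113
Sxx = Σx² − (Σx)²/n = 1113 − 903.125 = 209.875
Sxy = Σxy − (Σx)(Σy)/n = -3098.23 − (-2402.41875) = -695.81125
b = Sxy/Sxx = -695.81125/209.875 = -3.315360
a = ȳ − b·x̄ = -28.26375 − (-3.315360)·10.625 = 6.961954
ŷ(17) = 6.961954 + (-3.315360)·17 = -49.399172
residual = y − ŷ = -52.72 − (-49.399172) = -3.320828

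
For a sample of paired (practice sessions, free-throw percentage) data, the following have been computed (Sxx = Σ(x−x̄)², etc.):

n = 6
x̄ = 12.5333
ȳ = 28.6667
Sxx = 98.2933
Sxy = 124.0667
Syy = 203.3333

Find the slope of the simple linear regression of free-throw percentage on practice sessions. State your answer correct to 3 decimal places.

b = Sxy/Sxx = 124.0667/98.2933 = 1.262209

1.262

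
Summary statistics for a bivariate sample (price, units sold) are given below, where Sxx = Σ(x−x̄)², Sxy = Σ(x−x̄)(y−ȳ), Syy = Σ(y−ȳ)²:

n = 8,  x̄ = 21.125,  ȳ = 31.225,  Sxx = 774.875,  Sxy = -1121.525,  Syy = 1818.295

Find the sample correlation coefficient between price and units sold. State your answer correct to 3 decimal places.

r = Sxy/√(Sxx·Syy) = -1121.525/√(1408951.338125) = -1121.525/1186.992560 = -0.944846

-0.945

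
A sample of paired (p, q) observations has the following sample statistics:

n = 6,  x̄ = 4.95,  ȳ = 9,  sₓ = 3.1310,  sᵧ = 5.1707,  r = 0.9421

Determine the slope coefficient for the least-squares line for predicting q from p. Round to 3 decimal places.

b = r · sᵧ/sₓ = 0.9421 · 5.1707/3.131 = 1.555834

1.556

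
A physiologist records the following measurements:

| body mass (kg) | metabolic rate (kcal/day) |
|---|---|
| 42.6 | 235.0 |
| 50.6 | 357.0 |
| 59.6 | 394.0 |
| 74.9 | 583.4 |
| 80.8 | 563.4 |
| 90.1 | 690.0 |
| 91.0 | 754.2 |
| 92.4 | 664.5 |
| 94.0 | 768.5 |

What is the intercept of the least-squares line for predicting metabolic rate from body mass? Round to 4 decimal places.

-152.1379

n = 9, Σx = 676, Σy = 5010, Σxy = 405216.98, Σx² = 53838.7
Sxx = Σx² − (Σx)²/n = 53838.7 − 50775.111111 = 3063.588889
Sxy = Σxy − (Σx)(Σy)/n = 405216.98 − 376306.666667 = 28910.313333
b = Sxy/Sxx = 28910.313333/3063.588889 = 9.436747
a = ȳ − b·x̄ = 556.666667 − 9.436747·75.111111 = -152.137888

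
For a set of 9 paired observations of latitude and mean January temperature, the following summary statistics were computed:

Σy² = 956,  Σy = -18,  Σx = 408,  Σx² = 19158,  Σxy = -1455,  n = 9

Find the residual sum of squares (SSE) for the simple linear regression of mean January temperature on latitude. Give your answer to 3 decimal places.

Sxx = Σx² − (Σx)²/n = 19158 − 18496 = 662
Sxy = Σxy − (Σx)(Σy)/n = -1455 − (-816) = -639
Syy = Σy² − (Σy)²/n = 956 − 36 = 920
b = Sxy/Sxx = -639/662 = -0.965257
SSE = Syy − b·Sxy = 920 − (-0.965257)·(-639) = 303.200906

303.201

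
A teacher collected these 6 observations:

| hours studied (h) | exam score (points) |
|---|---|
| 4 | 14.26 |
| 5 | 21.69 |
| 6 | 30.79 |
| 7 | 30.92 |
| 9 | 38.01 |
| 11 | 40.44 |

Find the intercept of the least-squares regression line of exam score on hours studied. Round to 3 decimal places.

n = 6, Σx = 42, Σy = 176.11, Σxy = 1353.6, Σx² = 328
Sxx = Σx² − (Σx)²/n = 328 − 294 = 34
Sxy = Σxy − (Σx)(Σy)/n = 1353.6 − 1232.77 = 120.83
b = Sxy/Sxx = 120.83/34 = 3.553824
a = ȳ − b·x̄ = 29.351667 − 3.553824·7 = 4.474902

4.475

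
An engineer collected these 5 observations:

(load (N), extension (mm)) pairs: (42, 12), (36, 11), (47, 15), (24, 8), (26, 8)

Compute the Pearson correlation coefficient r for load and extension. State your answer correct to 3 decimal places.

0.980

n = 5, Σx = 175, Σy = 54, Σxy = 2005, Σx² = 6521, Σy² = 618
Sxx = Σx² − (Σx)²/n = 6521 − 6125 = 396
Sxy = Σxy − (Σx)(Σy)/n = 2005 − 1890 = 115
Syy = Σy² − (Σy)²/n = 618 − 583.2 = 34.8
r = Sxy/√(Sxx·Syy) = 115/√(13780.8) = 115/117.391652 = 0.979627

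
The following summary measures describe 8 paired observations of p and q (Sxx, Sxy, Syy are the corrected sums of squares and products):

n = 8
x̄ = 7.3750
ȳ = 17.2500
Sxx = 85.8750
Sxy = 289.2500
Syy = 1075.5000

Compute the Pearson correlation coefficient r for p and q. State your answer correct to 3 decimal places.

0.952

r = Sxy/√(Sxx·Syy) = 289.25/√(92358.5625) = 289.25/303.905516 = 0.951776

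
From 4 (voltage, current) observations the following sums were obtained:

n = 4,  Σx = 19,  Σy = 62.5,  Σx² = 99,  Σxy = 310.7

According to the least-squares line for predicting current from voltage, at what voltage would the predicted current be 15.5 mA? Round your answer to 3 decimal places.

4.671

Sxx = Σx² − (Σx)²/n = 99 − 90.25 = 8.75
Sxy = Σxy − (Σx)(Σy)/n = 310.7 − 296.875 = 13.825
b = Sxy/Sxx = 13.825/8.75 = 1.58
a = ȳ − b·x̄ = 15.625 − 1.58·4.75 = 8.12
Set a + b·x = 15.5: x = (15.5 − 8.12) / 1.58 = 4.670886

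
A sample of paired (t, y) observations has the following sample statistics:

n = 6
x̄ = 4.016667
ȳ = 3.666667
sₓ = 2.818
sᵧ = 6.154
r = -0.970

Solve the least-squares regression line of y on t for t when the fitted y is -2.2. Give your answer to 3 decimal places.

b = r · sᵧ/sₓ = -0.97 · 6.154/2.818 = -2.118304
a = ȳ − b·x̄ = 3.666667 − (-2.118304)·4.016667 = 12.175188
Set a + b·x = -2.2: x = (-2.2 − 12.175188) / (-2.118304) = 6.786179

6.786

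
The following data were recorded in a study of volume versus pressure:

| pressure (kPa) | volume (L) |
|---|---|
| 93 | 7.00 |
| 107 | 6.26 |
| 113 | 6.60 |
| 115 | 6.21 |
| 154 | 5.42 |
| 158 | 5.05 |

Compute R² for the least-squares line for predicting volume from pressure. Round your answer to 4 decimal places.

n = 6, Σx = 740, Σy = 36.54, Σxy = 4413.35, Σx² = 94772, Σy² = 225.1906
Sxx = Σx² − (Σx)²/n = 94772 − 91266.666667 = 3505.333333
Sxy = Σxy − (Σx)(Σy)/n = 4413.35 − 4506.6 = -93.25
Syy = Σy² − (Σy)²/n = 225.1906 − 222.5286 = 2.662
R² = Sxy²/(Sxx·Syy) = (-93.25)²/(3505.333333·2.662) = 0.931881

0.9319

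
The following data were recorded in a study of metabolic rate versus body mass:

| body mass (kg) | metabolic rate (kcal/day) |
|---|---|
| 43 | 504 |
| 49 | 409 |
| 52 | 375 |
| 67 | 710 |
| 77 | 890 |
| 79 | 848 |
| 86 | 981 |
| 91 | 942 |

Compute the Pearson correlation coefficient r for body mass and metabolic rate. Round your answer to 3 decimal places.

n = 8, Σx = 544, Σy = 5659, Σxy = 414393, Σx² = 39290, Σy² = 4426951
Sxx = Σx² − (Σx)²/n = 39290 − 36992 = 2298
Sxy = Σxy − (Σx)(Σy)/n = 414393 − 384812 = 29581
Syy = Σy² − (Σy)²/n = 4426951 − 4003035.125 = 423915.875
r = Sxy/√(Sxx·Syy) = 29581/√(974158680.75) = 29581/31211.515195 = 0.947759

0.948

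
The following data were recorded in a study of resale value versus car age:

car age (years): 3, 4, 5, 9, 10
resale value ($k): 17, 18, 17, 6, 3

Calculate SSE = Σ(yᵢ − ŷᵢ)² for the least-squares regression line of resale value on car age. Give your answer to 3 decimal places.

n = 5, Σx = 31, Σy = 61, Σxy = 292, Σx² = 231, Σy² = 947
Sxx = Σx² − (Σx)²/n = 231 − 192.2 = 38.8
Sxy = Σxy − (Σx)(Σy)/n = 292 − 378.2 = -86.2
Syy = Σy² − (Σy)²/n = 947 − 744.2 = 202.8
b = Sxy/Sxx = -86.2/38.8 = -2.221649
SSE = Syy − b·Sxy = 202.8 − (-2.221649)·(-86.2) = 11.293814

11.294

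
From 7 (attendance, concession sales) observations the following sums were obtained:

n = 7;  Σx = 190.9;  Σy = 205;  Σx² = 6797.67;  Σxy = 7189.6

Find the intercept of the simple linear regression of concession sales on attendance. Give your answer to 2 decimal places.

1.89

Sxx = Σx² − (Σx)²/n = 6797.67 − 5206.115714 = 1591.554286
Sxy = Σxy − (Σx)(Σy)/n = 7189.6 − 5590.642857 = 1598.957143
b = Sxy/Sxx = 1598.957143/1591.554286 = 1.004651
a = ȳ − b·x̄ = 29.285714 − 1.004651·27.271429 = 1.887437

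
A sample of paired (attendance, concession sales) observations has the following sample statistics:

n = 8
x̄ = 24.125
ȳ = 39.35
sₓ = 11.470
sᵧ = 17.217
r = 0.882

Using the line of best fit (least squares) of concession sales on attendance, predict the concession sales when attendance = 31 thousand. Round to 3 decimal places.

48.452

b = r · sᵧ/sₓ = 0.882 · 17.217/11.47 = 1.323923
a = ȳ − b·x̄ = 39.35 − 1.323923·24.125 = 7.410364
ŷ(31) = a + b·31 = 7.410364 + 1.323923·31 = 48.451969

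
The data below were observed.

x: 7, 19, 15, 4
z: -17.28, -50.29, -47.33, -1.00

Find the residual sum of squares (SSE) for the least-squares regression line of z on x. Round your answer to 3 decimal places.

75.196

n = 4, Σx = 45, Σy = -115.9, Σxy = -1790.42, Σx² = 651, Σy² = 5068.8114
Sxx = Σx² − (Σx)²/n = 651 − 506.25 = 144.75
Sxy = Σxy − (Σx)(Σy)/n = -1790.42 − (-1303.875) = -486.545
Syy = Σy² − (Σy)²/n = 5068.8114 − 3358.2025 = 1710.6089
b = Sxy/Sxx = -486.545/144.75 = -3.361278
SSE = Syy − b·Sxy = 1710.6089 − (-3.361278)·(-486.545) = 75.195864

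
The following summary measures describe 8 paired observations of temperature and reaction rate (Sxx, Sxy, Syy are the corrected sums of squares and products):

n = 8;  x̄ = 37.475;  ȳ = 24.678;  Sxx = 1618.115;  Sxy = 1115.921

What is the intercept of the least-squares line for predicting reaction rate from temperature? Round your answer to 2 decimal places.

b = Sxy/Sxx = 1115.921/1618.115 = 0.689643
a = ȳ − b·x̄ = 24.678 − 0.689643·37.475 = -1.166356

-1.17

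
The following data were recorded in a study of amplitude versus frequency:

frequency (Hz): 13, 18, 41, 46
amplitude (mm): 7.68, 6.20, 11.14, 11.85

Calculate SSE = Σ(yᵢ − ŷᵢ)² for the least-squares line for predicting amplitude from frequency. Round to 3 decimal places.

2.591

n = 4, Σx = 118, Σy = 36.87, Σxy = 1213.28, Σx² = 4290, Σy² = 361.9445
Sxx = Σx² − (Σx)²/n = 4290 − 3481 = 809
Sxy = Σxy − (Σx)(Σy)/n = 1213.28 − 1087.665 = 125.615
Syy = Σy² − (Σy)²/n = 361.9445 − 339.849225 = 22.095275
b = Sxy/Sxx = 125.615/809 = 0.155272
SSE = Syy − b·Sxy = 22.095275 − 0.155272·125.615 = 2.590790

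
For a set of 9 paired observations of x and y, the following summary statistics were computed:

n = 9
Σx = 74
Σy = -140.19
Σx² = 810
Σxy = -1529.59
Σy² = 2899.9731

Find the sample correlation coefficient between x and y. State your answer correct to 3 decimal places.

-0.992

Sxx = Σx² − (Σx)²/n = 810 − 608.444444 = 201.555556
Sxy = Σxy − (Σx)(Σy)/n = -1529.59 − (-1152.673333) = -376.916667
Syy = Σy² − (Σy)²/n = 2899.9731 − 2183.6929 = 716.2802
r = Sxy/√(Sxx·Syy) = -376.916667/√(144370.253644) = -376.916667/379.960858 = -0.991988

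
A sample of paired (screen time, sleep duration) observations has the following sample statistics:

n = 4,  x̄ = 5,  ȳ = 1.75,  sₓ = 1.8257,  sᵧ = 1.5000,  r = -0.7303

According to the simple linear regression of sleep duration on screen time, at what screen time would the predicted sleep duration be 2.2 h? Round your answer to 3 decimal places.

b = r · sᵧ/sₓ = -0.7303 · 1.5/1.8257 = -0.600016
a = ȳ − b·x̄ = 1.75 − (-0.600016)·5 = 4.750082
Set a + b·x = 2.2: x = (2.2 − 4.750082) / (-0.600016) = 4.250021

4.250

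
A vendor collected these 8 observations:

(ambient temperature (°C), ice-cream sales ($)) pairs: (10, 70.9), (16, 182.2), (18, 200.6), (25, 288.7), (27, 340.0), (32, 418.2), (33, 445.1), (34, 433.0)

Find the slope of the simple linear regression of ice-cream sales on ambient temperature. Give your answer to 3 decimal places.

15.357

n = 8, Σx = 195, Σy = 2378.7, Σxy = 66425.2, Σx² = 5303
Sxx = Σx² − (Σx)²/n = 5303 − 4753.125 = 549.875
Sxy = Σxy − (Σx)(Σy)/n = 66425.2 − 57980.8125 = 8444.3875
b = Sxy/Sxx = 8444.3875/549.875 = 15.356922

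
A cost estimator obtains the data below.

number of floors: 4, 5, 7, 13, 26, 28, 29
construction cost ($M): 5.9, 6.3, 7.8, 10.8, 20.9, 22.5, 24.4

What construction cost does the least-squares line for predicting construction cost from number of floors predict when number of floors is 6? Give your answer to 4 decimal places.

6.8787

n = 7, Σx = 112, Σy = 98.6, Σxy = 2131.1, Σx² = 2560
Sxx = Σx² − (Σx)²/n = 2560 − 1792 = 768
Sxy = Σxy − (Σx)(Σy)/n = 2131.1 − 1577.6 = 553.5
b = Sxy/Sxx = 553.5/768 = 0.720703
a = ȳ − b·x̄ = 14.085714 − 0.720703·16 = 2.554464
ŷ(6) = a + b·6 = 2.554464 + 0.720703·6 = 6.878683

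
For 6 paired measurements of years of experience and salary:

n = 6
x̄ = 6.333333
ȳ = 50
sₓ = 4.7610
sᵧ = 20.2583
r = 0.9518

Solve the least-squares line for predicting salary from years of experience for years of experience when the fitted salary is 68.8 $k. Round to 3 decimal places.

b = r · sᵧ/sₓ = 0.9518 · 20.2583/4.761 = 4.049958
a = ȳ − b·x̄ = 50 − 4.049958·6.333333 = 24.350267
Set a + b·x = 68.8: x = (68.8 − 24.350267) / 4.049958 = 10.975356

10.975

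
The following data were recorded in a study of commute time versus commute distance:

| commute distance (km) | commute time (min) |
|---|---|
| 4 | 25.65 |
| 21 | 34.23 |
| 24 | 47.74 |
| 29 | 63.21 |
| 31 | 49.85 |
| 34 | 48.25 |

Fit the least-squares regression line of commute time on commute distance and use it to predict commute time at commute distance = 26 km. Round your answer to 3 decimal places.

46.965

n = 6, Σx = 143, Σy = 268.93, Σxy = 6986.13, Σx² = 3991
Sxx = Σx² − (Σx)²/n = 3991 − 3408.166667 = 582.833333
Sxy = Σxy − (Σx)(Σy)/n = 6986.13 − 6409.498333 = 576.631667
b = Sxy/Sxx = 576.631667/582.833333 = 0.989359
a = ȳ − b·x̄ = 44.821667 − 0.989359·23.833333 = 21.241933
ŷ(26) = a + b·26 = 21.241933 + 0.989359·26 = 46.965279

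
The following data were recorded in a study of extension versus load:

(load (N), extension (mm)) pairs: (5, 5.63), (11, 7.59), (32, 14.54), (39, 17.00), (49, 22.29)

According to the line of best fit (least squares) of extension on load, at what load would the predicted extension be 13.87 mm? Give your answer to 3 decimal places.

28.460

n = 5, Σx = 136, Σy = 67.05, Σxy = 2332.13, Σx² = 5092
Sxx = Σx² − (Σx)²/n = 5092 − 3699.2 = 1392.8
Sxy = Σxy − (Σx)(Σy)/n = 2332.13 − 1823.76 = 508.37
b = Sxy/Sxx = 508.37/1392.8 = 0.364999
a = ȳ − b·x̄ = 13.41 − 0.364999·27.2 = 3.482039
Set a + b·x = 13.87: x = (13.87 − 3.482039) / 0.364999 = 28.460279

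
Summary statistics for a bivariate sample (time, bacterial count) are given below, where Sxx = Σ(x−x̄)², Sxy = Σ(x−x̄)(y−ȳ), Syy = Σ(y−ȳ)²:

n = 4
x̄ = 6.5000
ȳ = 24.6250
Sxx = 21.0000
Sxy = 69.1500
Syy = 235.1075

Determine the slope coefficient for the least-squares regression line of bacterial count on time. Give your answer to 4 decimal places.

3.2929

b = Sxy/Sxx = 69.15/21 = 3.292857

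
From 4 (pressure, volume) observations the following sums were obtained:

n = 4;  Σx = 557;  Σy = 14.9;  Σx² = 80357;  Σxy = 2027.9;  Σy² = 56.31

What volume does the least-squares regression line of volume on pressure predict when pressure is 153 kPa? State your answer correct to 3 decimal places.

3.494

Sxx = Σx² − (Σx)²/n = 80357 − 77562.25 = 2794.75
Sxy = Σxy − (Σx)(Σy)/n = 2027.9 − 2074.825 = -46.925
b = Sxy/Sxx = -46.925/2794.75 = -0.016790
a = ȳ − b·x̄ = 3.725 − (-0.016790)·139.25 = 6.063065
ŷ(153) = a + b·153 = 6.063065 + (-0.016790)·153 = 3.494132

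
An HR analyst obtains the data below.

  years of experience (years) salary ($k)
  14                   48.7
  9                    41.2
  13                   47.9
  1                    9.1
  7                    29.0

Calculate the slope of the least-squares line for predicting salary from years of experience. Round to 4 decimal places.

3.1202

n = 5, Σx = 44, Σy = 175.9, Σxy = 1887.4, Σx² = 496
Sxx = Σx² − (Σx)²/n = 496 − 387.2 = 108.8
Sxy = Σxy − (Σx)(Σy)/n = 1887.4 − 1547.92 = 339.48
b = Sxy/Sxx = 339.48/108.8 = 3.120221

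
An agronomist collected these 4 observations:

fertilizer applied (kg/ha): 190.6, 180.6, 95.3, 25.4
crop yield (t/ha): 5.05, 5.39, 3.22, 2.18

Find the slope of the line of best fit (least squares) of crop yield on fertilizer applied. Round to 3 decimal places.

0.019

n = 4, Σx = 491.9, Σy = 15.84, Σxy = 2298.202, Σx² = 78671.97
Sxx = Σx² − (Σx)²/n = 78671.97 − 60491.4025 = 18180.5675
Sxy = Σxy − (Σx)(Σy)/n = 2298.202 − 1947.924 = 350.278
b = Sxy/Sxx = 350.278/18180.5675 = 0.019267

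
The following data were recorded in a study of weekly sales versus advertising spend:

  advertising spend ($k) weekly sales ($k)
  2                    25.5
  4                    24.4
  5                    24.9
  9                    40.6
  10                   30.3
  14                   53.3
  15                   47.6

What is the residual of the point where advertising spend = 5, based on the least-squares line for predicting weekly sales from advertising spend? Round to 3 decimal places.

-2.927

n = 7, Σx = 59, Σy = 246.6, Σxy = 2401.7, Σx² = 647
Sxx = Σx² − (Σx)²/n = 647 − 497.285714 = 149.714286
Sxy = Σxy − (Σx)(Σy)/n = 2401.7 − 2078.485714 = 323.214286
b = Sxy/Sxx = 323.214286/149.714286 = 2.158874
a = ȳ − b·x̄ = 35.228571 − 2.158874·8.428571 = 17.032347
ŷ(5) = 17.032347 + 2.158874·5 = 27.826718
residual = y − ŷ = 24.9 − 27.826718 = -2.926718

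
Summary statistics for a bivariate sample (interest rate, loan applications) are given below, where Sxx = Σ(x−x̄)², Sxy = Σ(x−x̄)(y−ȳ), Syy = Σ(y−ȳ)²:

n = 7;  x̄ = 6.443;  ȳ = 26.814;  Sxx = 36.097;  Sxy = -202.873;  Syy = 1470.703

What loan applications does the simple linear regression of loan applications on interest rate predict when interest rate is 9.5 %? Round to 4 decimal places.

9.6330

b = Sxy/Sxx = -202.873/36.097 = -5.620218
a = ȳ − b·x̄ = 26.814 − (-5.620218)·6.443 = 63.025063
ŷ(9.5) = a + b·9.5 = 63.025063 + (-5.620218)·9.5 = 9.632994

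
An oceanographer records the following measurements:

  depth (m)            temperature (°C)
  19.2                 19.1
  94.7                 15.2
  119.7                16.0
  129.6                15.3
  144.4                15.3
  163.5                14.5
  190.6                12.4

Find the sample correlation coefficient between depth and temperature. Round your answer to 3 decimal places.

n = 7, Σx = 861.7, Σy = 107.8, Σxy = 12647.75, Σx² = 124372.95, Σy² = 1684.04
Sxx = Σx² − (Σx)²/n = 124372.95 − 106075.27 = 18297.68
Sxy = Σxy − (Σx)(Σy)/n = 12647.75 − 13270.18 = -622.43
Syy = Σy² − (Σy)²/n = 1684.04 − 1660.12 = 23.92
r = Sxy/√(Sxx·Syy) = -622.43/√(437680.5056) = -622.43/661.574263 = -0.940832

-0.941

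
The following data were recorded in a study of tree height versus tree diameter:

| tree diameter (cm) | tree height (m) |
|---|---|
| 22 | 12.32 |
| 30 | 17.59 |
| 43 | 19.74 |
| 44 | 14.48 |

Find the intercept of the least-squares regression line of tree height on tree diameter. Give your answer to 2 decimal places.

n = 4, Σx = 139, Σy = 64.13, Σxy = 2284.68, Σx² = 5169
Sxx = Σx² − (Σx)²/n = 5169 − 4830.25 = 338.75
Sxy = Σxy − (Σx)(Σy)/n = 2284.68 − 2228.5175 = 56.1625
b = Sxy/Sxx = 56.1625/338.75 = 0.165793
a = ȳ − b·x̄ = 16.0325 − 0.165793·34.75 = 10.271181

10.27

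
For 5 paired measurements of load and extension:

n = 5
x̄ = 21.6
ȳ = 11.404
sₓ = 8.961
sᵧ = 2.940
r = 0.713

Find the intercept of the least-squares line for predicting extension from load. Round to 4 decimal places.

6.3512

b = r · sᵧ/sₓ = 0.713 · 2.94/8.961 = 0.233927
a = ȳ − b·x̄ = 11.404 − 0.233927·21.6 = 6.351176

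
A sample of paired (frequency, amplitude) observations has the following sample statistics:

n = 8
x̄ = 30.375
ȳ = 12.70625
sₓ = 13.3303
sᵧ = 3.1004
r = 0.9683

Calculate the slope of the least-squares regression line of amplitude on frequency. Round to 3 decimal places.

0.225

b = r · sᵧ/sₓ = 0.9683 · 3.1004/13.3303 = 0.225210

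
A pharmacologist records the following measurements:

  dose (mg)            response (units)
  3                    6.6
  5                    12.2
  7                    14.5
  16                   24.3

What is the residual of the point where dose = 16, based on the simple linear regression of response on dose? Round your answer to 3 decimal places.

-0.518

n = 4, Σx = 31, Σy = 57.6, Σxy = 571.1, Σx² = 339
Sxx = Σx² − (Σx)²/n = 339 − 240.25 = 98.75
Sxy = Σxy − (Σx)(Σy)/n = 571.1 − 446.4 = 124.7
b = Sxy/Sxx = 124.7/98.75 = 1.262785
a = ȳ − b·x̄ = 14.4 − 1.262785·7.75 = 4.613418
ŷ(16) = 4.613418 + 1.262785·16 = 24.817975
residual = y − ŷ = 24.3 − 24.817975 = -0.517975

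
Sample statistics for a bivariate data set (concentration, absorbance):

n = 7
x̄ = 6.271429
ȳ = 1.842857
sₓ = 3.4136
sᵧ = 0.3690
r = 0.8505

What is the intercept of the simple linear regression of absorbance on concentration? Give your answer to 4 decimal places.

b = r · sᵧ/sₓ = 0.8505 · 0.369/3.4136 = 0.091937
a = ȳ − b·x̄ = 1.842857 − 0.091937·6.271429 = 1.266284

1.2663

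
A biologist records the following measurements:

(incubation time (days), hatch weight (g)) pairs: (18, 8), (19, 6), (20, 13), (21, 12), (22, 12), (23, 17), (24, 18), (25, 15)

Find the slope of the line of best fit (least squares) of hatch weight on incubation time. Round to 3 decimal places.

1.440

n = 8, Σx = 172, Σy = 101, Σxy = 2232, Σx² = 3740
Sxx = Σx² − (Σx)²/n = 3740 − 3698 = 42
Sxy = Σxy − (Σx)(Σy)/n = 2232 − 2171.5 = 60.5
b = Sxy/Sxx = 60.5/42 = 1.440476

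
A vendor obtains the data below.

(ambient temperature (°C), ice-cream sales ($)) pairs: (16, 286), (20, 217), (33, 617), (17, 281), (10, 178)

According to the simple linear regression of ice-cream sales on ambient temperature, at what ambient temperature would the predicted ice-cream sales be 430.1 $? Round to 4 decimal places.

n = 5, Σx = 96, Σy = 1579, Σxy = 35834, Σx² = 2134
Sxx = Σx² − (Σx)²/n = 2134 − 1843.2 = 290.8
Sxy = Σxy − (Σx)(Σy)/n = 35834 − 30316.8 = 5517.2
b = Sxy/Sxx = 5517.2/290.8 = 18.972490
a = ȳ − b·x̄ = 315.8 − 18.972490·19.2 = -48.471802
Set a + b·x = 430.1: x = (430.1 − (-48.471802)) / 18.972490 = 25.224512

25.2245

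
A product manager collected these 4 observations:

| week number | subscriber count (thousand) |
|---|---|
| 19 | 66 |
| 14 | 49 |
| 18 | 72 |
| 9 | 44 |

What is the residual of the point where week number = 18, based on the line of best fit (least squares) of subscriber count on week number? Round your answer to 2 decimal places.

n = 4, Σx = 60, Σy = 231, Σxy = 3632, Σx² = 962
Sxx = Σx² − (Σx)²/n = 962 − 900 = 62
Sxy = Σxy − (Σx)(Σy)/n = 3632 − 3465 = 167
b = Sxy/Sxx = 167/62 = 2.693548
a = ȳ − b·x̄ = 57.75 − 2.693548·15 = 17.346774
ŷ(18) = 17.346774 + 2.693548·18 = 65.830645
residual = y − ŷ = 72 − 65.830645 = 6.169355

6.17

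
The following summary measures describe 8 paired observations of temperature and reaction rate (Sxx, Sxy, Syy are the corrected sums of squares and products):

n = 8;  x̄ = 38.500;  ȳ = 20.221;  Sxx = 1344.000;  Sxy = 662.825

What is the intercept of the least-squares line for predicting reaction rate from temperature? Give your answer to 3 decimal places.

b = Sxy/Sxx = 662.825/1344 = 0.493173
a = ȳ − b·x̄ = 20.221 − 0.493173·38.5 = 1.233826

1.234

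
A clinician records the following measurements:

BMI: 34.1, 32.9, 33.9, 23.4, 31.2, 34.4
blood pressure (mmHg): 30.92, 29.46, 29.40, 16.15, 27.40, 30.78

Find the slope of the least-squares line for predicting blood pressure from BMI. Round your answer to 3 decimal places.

n = 6, Σx = 189.9, Σy = 164.11, Σxy = 5311.888, Σx² = 6098.79
Sxx = Σx² − (Σx)²/n = 6098.79 − 6010.335 = 88.455
Sxy = Σxy − (Σx)(Σy)/n = 5311.888 − 5194.0815 = 117.8065
b = Sxy/Sxx = 117.8065/88.455 = 1.331824

1.332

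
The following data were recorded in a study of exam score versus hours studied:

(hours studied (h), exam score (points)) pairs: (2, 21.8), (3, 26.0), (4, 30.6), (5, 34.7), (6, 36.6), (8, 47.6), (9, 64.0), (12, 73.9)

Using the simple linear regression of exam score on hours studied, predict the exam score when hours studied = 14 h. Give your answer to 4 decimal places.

84.5922

n = 8, Σx = 49, Σy = 335.2, Σxy = 2480.7, Σx² = 379
Sxx = Σx² − (Σx)²/n = 379 − 300.125 = 78.875
Sxy = Σxy − (Σx)(Σy)/n = 2480.7 − 2053.1 = 427.6
b = Sxy/Sxx = 427.6/78.875 = 5.421236
a = ȳ − b·x̄ = 41.9 − 5.421236·6.125 = 8.694929
ŷ(14) = a + b·14 = 8.694929 + 5.421236·14 = 84.592235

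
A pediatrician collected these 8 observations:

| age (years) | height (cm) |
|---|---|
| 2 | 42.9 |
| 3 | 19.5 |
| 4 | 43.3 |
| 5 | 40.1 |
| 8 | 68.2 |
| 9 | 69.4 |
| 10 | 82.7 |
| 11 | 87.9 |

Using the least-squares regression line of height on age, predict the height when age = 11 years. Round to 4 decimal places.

85.8957

n = 8, Σx = 52, Σy = 454, Σxy = 3482.1, Σx² = 420
Sxx = Σx² − (Σx)²/n = 420 − 338 = 82
Sxy = Σxy − (Σx)(Σy)/n = 3482.1 − 2951 = 531.1
b = Sxy/Sxx = 531.1/82 = 6.476829
a = ȳ − b·x̄ = 56.75 − 6.476829·6.5 = 14.650610
ŷ(11) = a + b·11 = 14.650610 + 6.476829·11 = 85.895732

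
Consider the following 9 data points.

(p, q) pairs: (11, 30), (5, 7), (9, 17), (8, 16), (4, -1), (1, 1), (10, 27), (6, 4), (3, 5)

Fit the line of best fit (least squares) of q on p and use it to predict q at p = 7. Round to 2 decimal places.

13.81

n = 9, Σx = 57, Σy = 106, Σxy = 952, Σx² = 453
Sxx = Σx² − (Σx)²/n = 453 − 361 = 92
Sxy = Σxy − (Σx)(Σy)/n = 952 − 671.333333 = 280.666667
b = Sxy/Sxx = 280.666667/92 = 3.050725
a = ȳ − b·x̄ = 11.777778 − 3.050725·6.333333 = -7.543478
ŷ(7) = a + b·7 = -7.543478 + 3.050725·7 = 13.811594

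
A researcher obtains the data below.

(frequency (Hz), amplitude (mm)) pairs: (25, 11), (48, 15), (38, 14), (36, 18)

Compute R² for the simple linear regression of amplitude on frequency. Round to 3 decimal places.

n = 4, Σx = 147, Σy = 58, Σxy = 2175, Σx² = 5669, Σy² = 866
Sxx = Σx² − (Σx)²/n = 5669 − 5402.25 = 266.75
Sxy = Σxy − (Σx)(Σy)/n = 2175 − 2131.5 = 43.5
Syy = Σy² − (Σy)²/n = 866 − 841 = 25
R² = Sxy²/(Sxx·Syy) = (43.5)²/(266.75·25) = 0.283749

0.284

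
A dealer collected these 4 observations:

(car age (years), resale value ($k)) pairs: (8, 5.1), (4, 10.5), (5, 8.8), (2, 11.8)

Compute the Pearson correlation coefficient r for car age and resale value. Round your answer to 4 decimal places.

n = 4, Σx = 19, Σy = 36.2, Σxy = 150.4, Σx² = 109, Σy² = 352.94
Sxx = Σx² − (Σx)²/n = 109 − 90.25 = 18.75
Sxy = Σxy − (Σx)(Σy)/n = 150.4 − 171.95 = -21.55
Syy = Σy² − (Σy)²/n = 352.94 − 327.61 = 25.33
r = Sxy/√(Sxx·Syy) = -21.55/√(474.9375) = -21.55/21.793061 = -0.988847

-0.9888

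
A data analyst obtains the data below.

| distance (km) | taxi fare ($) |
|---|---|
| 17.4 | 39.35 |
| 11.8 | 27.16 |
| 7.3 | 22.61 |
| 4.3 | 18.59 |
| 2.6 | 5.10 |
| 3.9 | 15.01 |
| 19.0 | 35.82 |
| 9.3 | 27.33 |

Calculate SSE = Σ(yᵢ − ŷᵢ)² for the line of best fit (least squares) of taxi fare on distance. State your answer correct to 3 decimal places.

n = 8, Σx = 75.6, Σy = 190.97, Σxy = 2256.716, Σx² = 983.24, Σy² = 5424.1997
Sxx = Σx² − (Σx)²/n = 983.24 − 714.42 = 268.82
Sxy = Σxy − (Σx)(Σy)/n = 2256.716 − 1804.6665 = 452.0495
Syy = Σy² − (Σy)²/n = 5424.1997 − 4558.692612 = 865.507088
b = Sxy/Sxx = 452.0495/268.82 = 1.681607
SSE = Syy − b·Sxy = 865.507088 − 1.681607·452.0495 = 105.337642

105.338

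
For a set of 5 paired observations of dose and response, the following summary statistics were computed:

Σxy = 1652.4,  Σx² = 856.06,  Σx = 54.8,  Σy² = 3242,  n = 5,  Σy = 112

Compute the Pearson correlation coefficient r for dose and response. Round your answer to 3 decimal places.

0.982

Sxx = Σx² − (Σx)²/n = 856.06 − 600.608 = 255.452
Sxy = Σxy − (Σx)(Σy)/n = 1652.4 − 1227.52 = 424.88
Syy = Σy² − (Σy)²/n = 3242 − 2508.8 = 733.2
r = Sxy/√(Sxx·Syy) = 424.88/√(187297.4064) = 424.88/432.778704 = 0.981749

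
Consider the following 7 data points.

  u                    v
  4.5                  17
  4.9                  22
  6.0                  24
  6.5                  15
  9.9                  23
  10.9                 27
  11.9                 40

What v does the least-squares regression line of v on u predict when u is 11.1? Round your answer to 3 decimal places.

n = 7, Σx = 54.6, Σy = 168, Σxy = 1423.8, Σx² = 480.94
Sxx = Σx² − (Σx)²/n = 480.94 − 425.88 = 55.06
Sxy = Σxy − (Σx)(Σy)/n = 1423.8 − 1310.4 = 113.4
b = Sxy/Sxx = 113.4/55.06 = 2.059571
a = ȳ − b·x̄ = 24 − 2.059571·7.8 = 7.935343
ŷ(11.1) = a + b·11.1 = 7.935343 + 2.059571·11.1 = 30.796586

30.797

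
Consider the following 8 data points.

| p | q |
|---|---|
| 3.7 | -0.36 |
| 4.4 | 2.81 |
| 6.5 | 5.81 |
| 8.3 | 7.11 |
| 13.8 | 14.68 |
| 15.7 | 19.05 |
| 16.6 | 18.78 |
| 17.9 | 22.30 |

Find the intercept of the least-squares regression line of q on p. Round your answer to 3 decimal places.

-4.607

n = 8, Σx = 86.9, Σy = 90.18, Σxy = 1320.397, Σx² = 1177.09
Sxx = Σx² − (Σx)²/n = 1177.09 − 943.95125 = 233.13875
Sxy = Σxy − (Σx)(Σy)/n = 1320.397 − 979.58025 = 340.81675
b = Sxy/Sxx = 340.81675/233.13875 = 1.461862
a = ȳ − b·x̄ = 11.2725 − 1.461862·10.8625 = -4.606979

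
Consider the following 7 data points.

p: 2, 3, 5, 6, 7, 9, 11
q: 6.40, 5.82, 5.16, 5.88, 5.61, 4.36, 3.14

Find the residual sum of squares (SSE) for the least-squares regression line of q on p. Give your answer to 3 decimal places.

n = 7, Σx = 43, Σy = 36.37, Σxy = 204.39, Σx² = 325, Σy² = 196.3737
Sxx = Σx² − (Σx)²/n = 325 − 264.142857 = 60.857143
Sxy = Σxy − (Σx)(Σy)/n = 204.39 − 223.415714 = -19.025714
Syy = Σy² − (Σy)²/n = 196.3737 − 188.968129 = 7.405571
b = Sxy/Sxx = -19.025714/60.857143 = -0.312629
SSE = Syy − b·Sxy = 7.405571 − (-0.312629)·(-19.025714) = 1.457579

1.458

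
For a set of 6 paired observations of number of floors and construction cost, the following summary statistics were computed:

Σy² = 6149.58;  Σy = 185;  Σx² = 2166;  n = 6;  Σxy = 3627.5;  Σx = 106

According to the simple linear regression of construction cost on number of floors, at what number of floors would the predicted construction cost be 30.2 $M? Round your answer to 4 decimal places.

Sxx = Σx² − (Σx)²/n = 2166 − 1872.666667 = 293.333333
Sxy = Σxy − (Σx)(Σy)/n = 3627.5 − 3268.333333 = 359.166667
b = Sxy/Sxx = 359.166667/293.333333 = 1.224432
a = ȳ − b·x̄ = 30.833333 − 1.224432·17.666667 = 9.201705
Set a + b·x = 30.2: x = (30.2 − 9.201705) / 1.224432 = 17.149420

17.1494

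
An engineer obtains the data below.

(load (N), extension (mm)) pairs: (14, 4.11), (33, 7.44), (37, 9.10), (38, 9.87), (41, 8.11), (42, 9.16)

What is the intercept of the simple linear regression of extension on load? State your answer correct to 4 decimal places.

1.6733

n = 6, Σx = 205, Σy = 47.79, Σxy = 1732.05, Σx² = 7543
Sxx = Σx² − (Σx)²/n = 7543 − 7004.166667 = 538.833333
Sxy = Σxy − (Σx)(Σy)/n = 1732.05 − 1632.825 = 99.225
b = Sxy/Sxx = 99.225/538.833333 = 0.184148
a = ȳ − b·x̄ = 7.965 − 0.184148·34.166667 = 1.673282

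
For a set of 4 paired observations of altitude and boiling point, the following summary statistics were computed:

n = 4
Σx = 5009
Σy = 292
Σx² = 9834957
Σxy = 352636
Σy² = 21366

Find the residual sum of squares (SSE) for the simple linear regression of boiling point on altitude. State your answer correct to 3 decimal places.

Sxx = Σx² − (Σx)²/n = 9834957 − 6272520.25 = 3562436.75
Sxy = Σxy − (Σx)(Σy)/n = 352636 − 365657 = -13021
Syy = Σy² − (Σy)²/n = 21366 − 21316 = 50
b = Sxy/Sxx = -13021/3562436.75 = -0.003655
SSE = Syy − b·Sxy = 50 − (-0.003655)·(-13021) = 2.407172

2.407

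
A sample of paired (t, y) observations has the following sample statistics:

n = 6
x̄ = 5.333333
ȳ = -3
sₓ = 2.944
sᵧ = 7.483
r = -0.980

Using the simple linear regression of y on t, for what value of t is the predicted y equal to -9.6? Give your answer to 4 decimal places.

b = r · sᵧ/sₓ = -0.98 · 7.483/2.944 = -2.490944
a = ȳ − b·x̄ = -3 − (-2.490944)·5.333333 = 10.285035
Set a + b·x = -9.6: x = (-9.6 − 10.285035) / (-2.490944) = 7.982931

7.9829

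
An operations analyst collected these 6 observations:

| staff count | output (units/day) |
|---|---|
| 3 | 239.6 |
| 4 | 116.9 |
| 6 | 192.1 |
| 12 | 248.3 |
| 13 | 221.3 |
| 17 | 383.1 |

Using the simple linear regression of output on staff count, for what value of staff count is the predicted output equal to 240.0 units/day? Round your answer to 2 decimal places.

n = 6, Σx = 55, Σy = 1401.3, Σxy = 14708.2, Σx² = 663
Sxx = Σx² − (Σx)²/n = 663 − 504.166667 = 158.833333
Sxy = Σxy − (Σx)(Σy)/n = 14708.2 − 12845.25 = 1862.95
b = Sxy/Sxx = 1862.95/158.833333 = 11.728961
a = ȳ − b·x̄ = 233.55 − 11.728961·9.166667 = 126.034523
Set a + b·x = 240.0: x = (240.0 − 126.034523) / 11.728961 = 9.716587

9.72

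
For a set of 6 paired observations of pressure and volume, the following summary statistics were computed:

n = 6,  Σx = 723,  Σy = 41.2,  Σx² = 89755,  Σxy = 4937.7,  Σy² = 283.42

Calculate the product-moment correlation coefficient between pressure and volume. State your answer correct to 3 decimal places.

Sxx = Σx² − (Σx)²/n = 89755 − 87121.5 = 2633.5
Sxy = Σxy − (Σx)(Σy)/n = 4937.7 − 4964.6 = -26.9
Syy = Σy² − (Σy)²/n = 283.42 − 282.906667 = 0.513333
r = Sxy/√(Sxx·Syy) = -26.9/√(1351.863333) = -26.9/36.767694 = -0.731621

-0.732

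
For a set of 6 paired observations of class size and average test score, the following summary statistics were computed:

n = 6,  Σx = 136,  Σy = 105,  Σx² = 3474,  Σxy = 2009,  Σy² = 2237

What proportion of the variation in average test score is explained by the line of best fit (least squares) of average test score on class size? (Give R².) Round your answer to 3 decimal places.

0.880

Sxx = Σx² − (Σx)²/n = 3474 − 3082.666667 = 391.333333
Sxy = Σxy − (Σx)(Σy)/n = 2009 − 2380 = -371
Syy = Σy² − (Σy)²/n = 2237 − 1837.5 = 399.5
R² = Sxy²/(Sxx·Syy) = (-371)²/(391.333333·399.5) = 0.880408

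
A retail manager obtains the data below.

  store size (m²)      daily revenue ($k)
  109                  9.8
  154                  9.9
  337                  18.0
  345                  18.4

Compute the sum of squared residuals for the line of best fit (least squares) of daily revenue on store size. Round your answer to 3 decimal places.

1.406

n = 4, Σx = 945, Σy = 56.1, Σxy = 15006.8, Σx² = 268191, Σy² = 856.61
Sxx = Σx² − (Σx)²/n = 268191 − 223256.25 = 44934.75
Sxy = Σxy − (Σx)(Σy)/n = 15006.8 − 13253.625 = 1753.175
Syy = Σy² − (Σy)²/n = 856.61 − 786.8025 = 69.8075
b = Sxy/Sxx = 1753.175/44934.75 = 0.039016
SSE = Syy − b·Sxy = 69.8075 − 0.039016·1753.175 = 1.405593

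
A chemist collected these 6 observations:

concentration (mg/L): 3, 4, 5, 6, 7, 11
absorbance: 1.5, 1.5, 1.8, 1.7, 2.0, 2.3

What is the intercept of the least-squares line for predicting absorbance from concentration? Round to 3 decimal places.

n = 6, Σx = 36, Σy = 10.8, Σxy = 69, Σx² = 256
Sxx = Σx² − (Σx)²/n = 256 − 216 = 40
Sxy = Σxy − (Σx)(Σy)/n = 69 − 64.8 = 4.2
b = Sxy/Sxx = 4.2/40 = 0.105
a = ȳ − b·x̄ = 1.8 − 0.105·6 = 1.17

1.170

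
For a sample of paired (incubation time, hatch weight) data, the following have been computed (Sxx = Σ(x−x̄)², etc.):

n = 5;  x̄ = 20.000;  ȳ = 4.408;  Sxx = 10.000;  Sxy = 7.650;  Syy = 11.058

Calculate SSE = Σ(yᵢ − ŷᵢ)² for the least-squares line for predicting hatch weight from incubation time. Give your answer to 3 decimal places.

b = Sxy/Sxx = 7.65/10 = 0.765
SSE = Syy − b·Sxy = 11.058 − 0.765·7.65 = 5.20575

5.206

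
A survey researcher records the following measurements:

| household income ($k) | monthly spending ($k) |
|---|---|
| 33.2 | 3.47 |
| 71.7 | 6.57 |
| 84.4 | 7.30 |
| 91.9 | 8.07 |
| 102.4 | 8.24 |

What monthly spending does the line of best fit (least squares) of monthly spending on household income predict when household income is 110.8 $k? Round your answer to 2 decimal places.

n = 5, Σx = 383.6, Σy = 33.65, Σxy = 2787.802, Σx² = 32297.86
Sxx = Σx² − (Σx)²/n = 32297.86 − 29429.792 = 2868.068
Sxy = Σxy − (Σx)(Σy)/n = 2787.802 − 2581.628 = 206.174
b = Sxy/Sxx = 206.174/2868.068 = 0.071886
a = ȳ − b·x̄ = 6.73 − 0.071886·76.72 = 1.214904
ŷ(110.8) = a + b·110.8 = 1.214904 + 0.071886·110.8 = 9.179876

9.18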